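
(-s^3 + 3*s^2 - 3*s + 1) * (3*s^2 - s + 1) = -3*s^5 + 10*s^4 - 13*s^3 + 9*s^2 - 4*s + 1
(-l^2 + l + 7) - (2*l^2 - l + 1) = -3*l^2 + 2*l + 6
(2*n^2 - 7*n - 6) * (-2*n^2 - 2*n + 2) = -4*n^4 + 10*n^3 + 30*n^2 - 2*n - 12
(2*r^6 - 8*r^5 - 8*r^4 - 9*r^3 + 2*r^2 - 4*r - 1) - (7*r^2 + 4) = 2*r^6 - 8*r^5 - 8*r^4 - 9*r^3 - 5*r^2 - 4*r - 5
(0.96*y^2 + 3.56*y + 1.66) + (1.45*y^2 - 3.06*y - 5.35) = 2.41*y^2 + 0.5*y - 3.69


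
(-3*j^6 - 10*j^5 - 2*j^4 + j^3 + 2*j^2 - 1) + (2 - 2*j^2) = -3*j^6 - 10*j^5 - 2*j^4 + j^3 + 1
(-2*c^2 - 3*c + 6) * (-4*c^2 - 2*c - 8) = 8*c^4 + 16*c^3 - 2*c^2 + 12*c - 48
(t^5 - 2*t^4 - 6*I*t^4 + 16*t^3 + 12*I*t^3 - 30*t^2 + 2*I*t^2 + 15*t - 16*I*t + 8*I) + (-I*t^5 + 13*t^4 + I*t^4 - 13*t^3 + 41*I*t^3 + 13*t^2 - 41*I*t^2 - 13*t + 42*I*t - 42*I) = t^5 - I*t^5 + 11*t^4 - 5*I*t^4 + 3*t^3 + 53*I*t^3 - 17*t^2 - 39*I*t^2 + 2*t + 26*I*t - 34*I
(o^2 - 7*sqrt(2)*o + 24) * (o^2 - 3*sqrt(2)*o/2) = o^4 - 17*sqrt(2)*o^3/2 + 45*o^2 - 36*sqrt(2)*o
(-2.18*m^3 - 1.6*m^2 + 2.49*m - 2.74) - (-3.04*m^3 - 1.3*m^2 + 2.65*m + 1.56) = 0.86*m^3 - 0.3*m^2 - 0.16*m - 4.3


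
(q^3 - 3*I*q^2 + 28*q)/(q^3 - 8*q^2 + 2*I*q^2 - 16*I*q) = (q^2 - 3*I*q + 28)/(q^2 + 2*q*(-4 + I) - 16*I)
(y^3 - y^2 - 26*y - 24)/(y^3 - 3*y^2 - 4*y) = (y^2 - 2*y - 24)/(y*(y - 4))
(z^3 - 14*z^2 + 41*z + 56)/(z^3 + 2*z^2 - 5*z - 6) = (z^2 - 15*z + 56)/(z^2 + z - 6)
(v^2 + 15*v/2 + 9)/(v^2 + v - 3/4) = 2*(v + 6)/(2*v - 1)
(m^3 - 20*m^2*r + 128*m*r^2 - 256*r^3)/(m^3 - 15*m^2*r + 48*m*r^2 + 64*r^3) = (m - 4*r)/(m + r)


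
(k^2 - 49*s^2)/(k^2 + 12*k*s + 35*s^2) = (k - 7*s)/(k + 5*s)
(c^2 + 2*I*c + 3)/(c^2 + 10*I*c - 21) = (c - I)/(c + 7*I)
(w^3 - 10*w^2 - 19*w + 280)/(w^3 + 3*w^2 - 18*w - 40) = (w^2 - 15*w + 56)/(w^2 - 2*w - 8)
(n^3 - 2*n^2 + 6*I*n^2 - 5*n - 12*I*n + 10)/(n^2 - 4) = (n^2 + 6*I*n - 5)/(n + 2)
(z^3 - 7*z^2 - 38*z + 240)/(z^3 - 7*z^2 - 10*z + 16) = (z^2 + z - 30)/(z^2 + z - 2)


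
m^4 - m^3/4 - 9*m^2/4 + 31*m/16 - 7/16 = (m - 1)*(m - 1/2)^2*(m + 7/4)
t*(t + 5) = t^2 + 5*t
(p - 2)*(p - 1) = p^2 - 3*p + 2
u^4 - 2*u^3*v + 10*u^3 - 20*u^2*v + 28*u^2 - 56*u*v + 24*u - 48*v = (u + 2)^2*(u + 6)*(u - 2*v)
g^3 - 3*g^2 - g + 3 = (g - 3)*(g - 1)*(g + 1)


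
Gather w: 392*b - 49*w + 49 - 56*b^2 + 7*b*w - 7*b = -56*b^2 + 385*b + w*(7*b - 49) + 49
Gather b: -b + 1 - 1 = -b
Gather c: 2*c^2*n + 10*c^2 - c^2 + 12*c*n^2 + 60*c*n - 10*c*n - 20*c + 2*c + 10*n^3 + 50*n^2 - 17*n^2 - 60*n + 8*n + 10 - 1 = c^2*(2*n + 9) + c*(12*n^2 + 50*n - 18) + 10*n^3 + 33*n^2 - 52*n + 9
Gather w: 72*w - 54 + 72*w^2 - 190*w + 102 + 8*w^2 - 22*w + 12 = 80*w^2 - 140*w + 60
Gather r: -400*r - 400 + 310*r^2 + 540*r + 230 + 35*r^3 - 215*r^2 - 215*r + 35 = 35*r^3 + 95*r^2 - 75*r - 135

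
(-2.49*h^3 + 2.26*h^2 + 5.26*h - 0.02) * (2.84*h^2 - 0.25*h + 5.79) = -7.0716*h^5 + 7.0409*h^4 - 0.0437000000000034*h^3 + 11.7136*h^2 + 30.4604*h - 0.1158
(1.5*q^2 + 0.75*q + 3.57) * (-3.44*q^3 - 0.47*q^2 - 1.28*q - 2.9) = -5.16*q^5 - 3.285*q^4 - 14.5533*q^3 - 6.9879*q^2 - 6.7446*q - 10.353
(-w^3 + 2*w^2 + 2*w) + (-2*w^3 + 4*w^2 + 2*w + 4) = -3*w^3 + 6*w^2 + 4*w + 4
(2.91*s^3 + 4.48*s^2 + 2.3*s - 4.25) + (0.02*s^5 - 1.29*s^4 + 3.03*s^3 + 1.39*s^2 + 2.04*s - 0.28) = 0.02*s^5 - 1.29*s^4 + 5.94*s^3 + 5.87*s^2 + 4.34*s - 4.53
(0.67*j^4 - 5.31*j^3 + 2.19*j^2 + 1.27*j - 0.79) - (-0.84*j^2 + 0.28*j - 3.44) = 0.67*j^4 - 5.31*j^3 + 3.03*j^2 + 0.99*j + 2.65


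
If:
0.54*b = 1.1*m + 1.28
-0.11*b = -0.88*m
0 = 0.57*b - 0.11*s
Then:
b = 3.18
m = 0.40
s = 16.48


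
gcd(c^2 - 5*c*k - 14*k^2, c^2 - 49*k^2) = c - 7*k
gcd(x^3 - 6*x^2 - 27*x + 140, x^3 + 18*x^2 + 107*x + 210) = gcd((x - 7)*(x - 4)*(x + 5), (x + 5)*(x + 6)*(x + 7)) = x + 5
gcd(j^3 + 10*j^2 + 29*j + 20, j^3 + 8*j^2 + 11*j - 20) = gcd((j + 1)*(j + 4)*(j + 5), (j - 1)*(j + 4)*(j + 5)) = j^2 + 9*j + 20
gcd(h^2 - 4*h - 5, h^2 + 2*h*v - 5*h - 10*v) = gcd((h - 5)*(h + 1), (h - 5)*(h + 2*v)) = h - 5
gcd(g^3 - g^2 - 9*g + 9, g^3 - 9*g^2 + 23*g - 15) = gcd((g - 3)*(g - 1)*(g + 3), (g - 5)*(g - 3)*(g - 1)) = g^2 - 4*g + 3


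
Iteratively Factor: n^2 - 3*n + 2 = (n - 2)*(n - 1)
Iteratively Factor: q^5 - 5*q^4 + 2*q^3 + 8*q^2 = (q + 1)*(q^4 - 6*q^3 + 8*q^2) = (q - 2)*(q + 1)*(q^3 - 4*q^2) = q*(q - 2)*(q + 1)*(q^2 - 4*q) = q^2*(q - 2)*(q + 1)*(q - 4)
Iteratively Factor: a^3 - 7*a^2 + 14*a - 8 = (a - 4)*(a^2 - 3*a + 2) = (a - 4)*(a - 2)*(a - 1)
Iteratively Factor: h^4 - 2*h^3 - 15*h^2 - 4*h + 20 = (h + 2)*(h^3 - 4*h^2 - 7*h + 10) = (h + 2)^2*(h^2 - 6*h + 5) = (h - 5)*(h + 2)^2*(h - 1)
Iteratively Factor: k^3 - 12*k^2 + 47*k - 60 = (k - 3)*(k^2 - 9*k + 20) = (k - 4)*(k - 3)*(k - 5)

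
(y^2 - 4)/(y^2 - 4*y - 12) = (y - 2)/(y - 6)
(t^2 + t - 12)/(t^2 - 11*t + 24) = (t + 4)/(t - 8)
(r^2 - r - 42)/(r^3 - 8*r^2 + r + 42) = (r + 6)/(r^2 - r - 6)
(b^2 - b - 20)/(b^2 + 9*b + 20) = (b - 5)/(b + 5)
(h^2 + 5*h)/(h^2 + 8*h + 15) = h/(h + 3)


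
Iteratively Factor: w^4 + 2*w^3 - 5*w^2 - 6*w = (w - 2)*(w^3 + 4*w^2 + 3*w) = (w - 2)*(w + 3)*(w^2 + w) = w*(w - 2)*(w + 3)*(w + 1)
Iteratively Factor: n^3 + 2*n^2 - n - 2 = (n + 1)*(n^2 + n - 2) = (n - 1)*(n + 1)*(n + 2)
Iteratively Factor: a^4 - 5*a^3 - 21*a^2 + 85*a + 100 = (a + 1)*(a^3 - 6*a^2 - 15*a + 100) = (a - 5)*(a + 1)*(a^2 - a - 20) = (a - 5)*(a + 1)*(a + 4)*(a - 5)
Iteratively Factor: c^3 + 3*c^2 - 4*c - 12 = (c + 3)*(c^2 - 4) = (c - 2)*(c + 3)*(c + 2)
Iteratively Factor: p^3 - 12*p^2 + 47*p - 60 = (p - 4)*(p^2 - 8*p + 15) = (p - 4)*(p - 3)*(p - 5)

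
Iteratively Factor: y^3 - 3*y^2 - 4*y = (y + 1)*(y^2 - 4*y) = y*(y + 1)*(y - 4)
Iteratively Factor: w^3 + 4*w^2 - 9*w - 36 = (w - 3)*(w^2 + 7*w + 12) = (w - 3)*(w + 4)*(w + 3)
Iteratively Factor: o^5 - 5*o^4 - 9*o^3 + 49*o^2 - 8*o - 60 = (o + 1)*(o^4 - 6*o^3 - 3*o^2 + 52*o - 60) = (o - 2)*(o + 1)*(o^3 - 4*o^2 - 11*o + 30) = (o - 2)*(o + 1)*(o + 3)*(o^2 - 7*o + 10) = (o - 5)*(o - 2)*(o + 1)*(o + 3)*(o - 2)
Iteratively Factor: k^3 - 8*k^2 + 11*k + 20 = (k - 4)*(k^2 - 4*k - 5) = (k - 4)*(k + 1)*(k - 5)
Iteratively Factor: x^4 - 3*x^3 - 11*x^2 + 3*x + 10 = (x - 5)*(x^3 + 2*x^2 - x - 2) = (x - 5)*(x + 1)*(x^2 + x - 2) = (x - 5)*(x + 1)*(x + 2)*(x - 1)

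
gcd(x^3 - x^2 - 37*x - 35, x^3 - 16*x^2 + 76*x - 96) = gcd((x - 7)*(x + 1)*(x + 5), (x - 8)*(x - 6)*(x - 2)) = 1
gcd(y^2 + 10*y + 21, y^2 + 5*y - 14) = y + 7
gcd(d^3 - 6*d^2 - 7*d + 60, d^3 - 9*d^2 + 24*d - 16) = d - 4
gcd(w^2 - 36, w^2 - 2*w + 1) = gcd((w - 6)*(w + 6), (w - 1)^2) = 1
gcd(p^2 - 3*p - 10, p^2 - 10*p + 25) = p - 5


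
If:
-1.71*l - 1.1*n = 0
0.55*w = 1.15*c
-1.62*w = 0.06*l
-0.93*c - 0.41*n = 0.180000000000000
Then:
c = -0.00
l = 0.28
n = -0.43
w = -0.01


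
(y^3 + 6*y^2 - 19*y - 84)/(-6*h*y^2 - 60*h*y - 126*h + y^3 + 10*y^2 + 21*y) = (y - 4)/(-6*h + y)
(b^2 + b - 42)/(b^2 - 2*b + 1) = (b^2 + b - 42)/(b^2 - 2*b + 1)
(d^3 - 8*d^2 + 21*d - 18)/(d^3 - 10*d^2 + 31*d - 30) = (d - 3)/(d - 5)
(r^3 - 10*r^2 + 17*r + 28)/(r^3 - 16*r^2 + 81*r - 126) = (r^2 - 3*r - 4)/(r^2 - 9*r + 18)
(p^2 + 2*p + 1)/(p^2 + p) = (p + 1)/p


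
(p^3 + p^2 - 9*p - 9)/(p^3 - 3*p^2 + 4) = (p^2 - 9)/(p^2 - 4*p + 4)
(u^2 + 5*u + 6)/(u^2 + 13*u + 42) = (u^2 + 5*u + 6)/(u^2 + 13*u + 42)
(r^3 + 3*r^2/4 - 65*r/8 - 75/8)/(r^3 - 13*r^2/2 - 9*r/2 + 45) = (r + 5/4)/(r - 6)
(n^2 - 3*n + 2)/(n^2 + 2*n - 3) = (n - 2)/(n + 3)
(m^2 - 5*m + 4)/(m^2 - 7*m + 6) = (m - 4)/(m - 6)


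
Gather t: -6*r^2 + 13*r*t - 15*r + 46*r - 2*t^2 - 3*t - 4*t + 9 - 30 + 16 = -6*r^2 + 31*r - 2*t^2 + t*(13*r - 7) - 5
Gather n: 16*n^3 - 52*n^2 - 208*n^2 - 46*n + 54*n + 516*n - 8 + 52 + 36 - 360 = 16*n^3 - 260*n^2 + 524*n - 280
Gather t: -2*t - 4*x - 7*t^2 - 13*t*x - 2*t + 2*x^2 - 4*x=-7*t^2 + t*(-13*x - 4) + 2*x^2 - 8*x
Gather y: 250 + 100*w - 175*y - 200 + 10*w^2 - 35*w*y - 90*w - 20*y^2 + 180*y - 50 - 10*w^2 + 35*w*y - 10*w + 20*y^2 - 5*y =0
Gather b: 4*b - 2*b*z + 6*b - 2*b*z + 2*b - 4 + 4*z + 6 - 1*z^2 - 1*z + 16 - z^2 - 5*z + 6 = b*(12 - 4*z) - 2*z^2 - 2*z + 24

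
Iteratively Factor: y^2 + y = (y + 1)*(y)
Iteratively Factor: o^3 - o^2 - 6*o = (o - 3)*(o^2 + 2*o) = (o - 3)*(o + 2)*(o)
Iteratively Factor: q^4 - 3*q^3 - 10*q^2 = (q)*(q^3 - 3*q^2 - 10*q) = q*(q + 2)*(q^2 - 5*q) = q*(q - 5)*(q + 2)*(q)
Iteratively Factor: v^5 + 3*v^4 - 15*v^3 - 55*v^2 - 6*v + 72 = (v + 3)*(v^4 - 15*v^2 - 10*v + 24) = (v + 2)*(v + 3)*(v^3 - 2*v^2 - 11*v + 12) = (v + 2)*(v + 3)^2*(v^2 - 5*v + 4) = (v - 1)*(v + 2)*(v + 3)^2*(v - 4)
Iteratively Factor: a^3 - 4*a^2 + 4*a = (a - 2)*(a^2 - 2*a) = (a - 2)^2*(a)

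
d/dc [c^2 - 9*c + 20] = 2*c - 9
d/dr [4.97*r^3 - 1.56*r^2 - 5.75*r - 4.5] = 14.91*r^2 - 3.12*r - 5.75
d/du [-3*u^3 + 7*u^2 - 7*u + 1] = -9*u^2 + 14*u - 7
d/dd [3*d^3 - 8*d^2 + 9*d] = 9*d^2 - 16*d + 9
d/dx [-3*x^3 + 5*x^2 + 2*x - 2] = -9*x^2 + 10*x + 2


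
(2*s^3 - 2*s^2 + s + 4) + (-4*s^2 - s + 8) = 2*s^3 - 6*s^2 + 12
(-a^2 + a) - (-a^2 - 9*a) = 10*a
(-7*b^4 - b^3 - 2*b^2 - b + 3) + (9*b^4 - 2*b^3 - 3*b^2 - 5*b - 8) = 2*b^4 - 3*b^3 - 5*b^2 - 6*b - 5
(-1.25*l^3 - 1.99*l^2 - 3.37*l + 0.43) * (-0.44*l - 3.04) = 0.55*l^4 + 4.6756*l^3 + 7.5324*l^2 + 10.0556*l - 1.3072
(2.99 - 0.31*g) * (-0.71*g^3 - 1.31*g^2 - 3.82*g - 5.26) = 0.2201*g^4 - 1.7168*g^3 - 2.7327*g^2 - 9.7912*g - 15.7274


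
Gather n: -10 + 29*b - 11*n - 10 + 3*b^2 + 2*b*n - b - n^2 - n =3*b^2 + 28*b - n^2 + n*(2*b - 12) - 20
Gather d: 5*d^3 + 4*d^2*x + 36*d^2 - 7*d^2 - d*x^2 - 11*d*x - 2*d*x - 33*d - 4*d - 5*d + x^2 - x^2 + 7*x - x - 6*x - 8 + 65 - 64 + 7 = 5*d^3 + d^2*(4*x + 29) + d*(-x^2 - 13*x - 42)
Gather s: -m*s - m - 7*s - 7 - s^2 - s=-m - s^2 + s*(-m - 8) - 7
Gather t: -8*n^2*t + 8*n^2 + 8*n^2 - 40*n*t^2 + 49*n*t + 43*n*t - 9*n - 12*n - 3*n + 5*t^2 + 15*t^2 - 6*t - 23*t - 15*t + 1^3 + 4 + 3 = 16*n^2 - 24*n + t^2*(20 - 40*n) + t*(-8*n^2 + 92*n - 44) + 8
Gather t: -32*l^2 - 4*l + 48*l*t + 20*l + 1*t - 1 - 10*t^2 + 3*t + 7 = -32*l^2 + 16*l - 10*t^2 + t*(48*l + 4) + 6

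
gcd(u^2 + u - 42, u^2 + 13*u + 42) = u + 7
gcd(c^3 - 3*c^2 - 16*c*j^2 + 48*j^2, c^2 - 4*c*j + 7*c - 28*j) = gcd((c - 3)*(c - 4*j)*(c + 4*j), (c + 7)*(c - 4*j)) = c - 4*j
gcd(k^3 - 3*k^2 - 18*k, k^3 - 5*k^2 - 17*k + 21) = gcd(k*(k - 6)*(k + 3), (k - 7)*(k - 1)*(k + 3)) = k + 3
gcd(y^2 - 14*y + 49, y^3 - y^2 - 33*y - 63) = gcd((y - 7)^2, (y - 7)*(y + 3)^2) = y - 7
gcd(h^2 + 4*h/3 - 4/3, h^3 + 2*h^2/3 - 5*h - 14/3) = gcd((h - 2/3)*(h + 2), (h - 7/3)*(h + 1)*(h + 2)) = h + 2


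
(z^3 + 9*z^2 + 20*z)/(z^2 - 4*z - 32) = z*(z + 5)/(z - 8)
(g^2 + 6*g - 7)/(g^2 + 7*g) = (g - 1)/g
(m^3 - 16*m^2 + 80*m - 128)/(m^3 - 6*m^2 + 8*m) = (m^2 - 12*m + 32)/(m*(m - 2))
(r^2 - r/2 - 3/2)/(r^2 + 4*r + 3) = (r - 3/2)/(r + 3)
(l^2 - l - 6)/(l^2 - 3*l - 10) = (l - 3)/(l - 5)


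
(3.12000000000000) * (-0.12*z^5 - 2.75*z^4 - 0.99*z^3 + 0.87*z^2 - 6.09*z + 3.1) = -0.3744*z^5 - 8.58*z^4 - 3.0888*z^3 + 2.7144*z^2 - 19.0008*z + 9.672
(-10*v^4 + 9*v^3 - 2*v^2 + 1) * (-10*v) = 100*v^5 - 90*v^4 + 20*v^3 - 10*v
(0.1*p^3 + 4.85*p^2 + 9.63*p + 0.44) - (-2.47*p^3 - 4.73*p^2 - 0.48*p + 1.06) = 2.57*p^3 + 9.58*p^2 + 10.11*p - 0.62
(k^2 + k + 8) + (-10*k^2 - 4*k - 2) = -9*k^2 - 3*k + 6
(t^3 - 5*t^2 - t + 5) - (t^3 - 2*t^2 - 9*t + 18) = -3*t^2 + 8*t - 13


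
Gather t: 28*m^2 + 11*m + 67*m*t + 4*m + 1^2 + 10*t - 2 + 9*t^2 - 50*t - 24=28*m^2 + 15*m + 9*t^2 + t*(67*m - 40) - 25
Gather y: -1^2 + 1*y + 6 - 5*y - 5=-4*y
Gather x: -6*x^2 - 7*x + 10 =-6*x^2 - 7*x + 10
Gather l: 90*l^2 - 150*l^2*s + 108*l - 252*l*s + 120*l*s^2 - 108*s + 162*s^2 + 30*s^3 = l^2*(90 - 150*s) + l*(120*s^2 - 252*s + 108) + 30*s^3 + 162*s^2 - 108*s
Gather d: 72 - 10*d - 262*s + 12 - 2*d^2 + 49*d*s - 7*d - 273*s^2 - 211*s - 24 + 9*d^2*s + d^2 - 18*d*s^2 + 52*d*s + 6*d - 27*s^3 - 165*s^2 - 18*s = d^2*(9*s - 1) + d*(-18*s^2 + 101*s - 11) - 27*s^3 - 438*s^2 - 491*s + 60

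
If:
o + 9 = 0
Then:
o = -9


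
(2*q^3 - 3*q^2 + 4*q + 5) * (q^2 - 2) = 2*q^5 - 3*q^4 + 11*q^2 - 8*q - 10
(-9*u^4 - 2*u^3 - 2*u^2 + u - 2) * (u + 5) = -9*u^5 - 47*u^4 - 12*u^3 - 9*u^2 + 3*u - 10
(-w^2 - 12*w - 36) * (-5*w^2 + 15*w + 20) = 5*w^4 + 45*w^3 - 20*w^2 - 780*w - 720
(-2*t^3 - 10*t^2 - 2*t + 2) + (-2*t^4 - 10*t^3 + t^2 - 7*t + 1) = -2*t^4 - 12*t^3 - 9*t^2 - 9*t + 3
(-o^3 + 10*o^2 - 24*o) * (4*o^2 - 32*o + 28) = -4*o^5 + 72*o^4 - 444*o^3 + 1048*o^2 - 672*o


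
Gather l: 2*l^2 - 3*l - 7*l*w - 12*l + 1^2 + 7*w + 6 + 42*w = 2*l^2 + l*(-7*w - 15) + 49*w + 7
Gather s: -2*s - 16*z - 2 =-2*s - 16*z - 2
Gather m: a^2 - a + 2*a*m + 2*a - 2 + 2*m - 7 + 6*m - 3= a^2 + a + m*(2*a + 8) - 12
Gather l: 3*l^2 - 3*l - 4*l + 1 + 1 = 3*l^2 - 7*l + 2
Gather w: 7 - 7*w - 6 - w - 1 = -8*w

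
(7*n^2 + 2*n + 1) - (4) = 7*n^2 + 2*n - 3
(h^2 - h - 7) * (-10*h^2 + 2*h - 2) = -10*h^4 + 12*h^3 + 66*h^2 - 12*h + 14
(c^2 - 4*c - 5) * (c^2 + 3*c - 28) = c^4 - c^3 - 45*c^2 + 97*c + 140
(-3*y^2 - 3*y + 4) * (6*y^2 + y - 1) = -18*y^4 - 21*y^3 + 24*y^2 + 7*y - 4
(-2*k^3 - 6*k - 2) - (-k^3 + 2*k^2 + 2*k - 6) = -k^3 - 2*k^2 - 8*k + 4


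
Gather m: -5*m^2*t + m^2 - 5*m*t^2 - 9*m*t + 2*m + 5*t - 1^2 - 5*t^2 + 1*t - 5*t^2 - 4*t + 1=m^2*(1 - 5*t) + m*(-5*t^2 - 9*t + 2) - 10*t^2 + 2*t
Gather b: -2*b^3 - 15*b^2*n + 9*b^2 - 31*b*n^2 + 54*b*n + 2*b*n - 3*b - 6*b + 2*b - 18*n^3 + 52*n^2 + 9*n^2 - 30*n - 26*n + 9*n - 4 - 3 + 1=-2*b^3 + b^2*(9 - 15*n) + b*(-31*n^2 + 56*n - 7) - 18*n^3 + 61*n^2 - 47*n - 6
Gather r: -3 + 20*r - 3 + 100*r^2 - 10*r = 100*r^2 + 10*r - 6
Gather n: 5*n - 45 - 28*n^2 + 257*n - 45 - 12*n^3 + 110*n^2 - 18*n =-12*n^3 + 82*n^2 + 244*n - 90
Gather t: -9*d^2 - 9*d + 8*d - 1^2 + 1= -9*d^2 - d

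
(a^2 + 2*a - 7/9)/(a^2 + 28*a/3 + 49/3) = (a - 1/3)/(a + 7)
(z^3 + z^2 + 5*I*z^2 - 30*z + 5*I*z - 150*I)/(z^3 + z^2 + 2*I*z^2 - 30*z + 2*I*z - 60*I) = (z + 5*I)/(z + 2*I)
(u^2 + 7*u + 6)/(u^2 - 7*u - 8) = (u + 6)/(u - 8)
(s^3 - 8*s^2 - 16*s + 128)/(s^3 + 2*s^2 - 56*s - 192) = (s - 4)/(s + 6)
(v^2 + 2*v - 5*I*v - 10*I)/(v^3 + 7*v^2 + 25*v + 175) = (v + 2)/(v^2 + v*(7 + 5*I) + 35*I)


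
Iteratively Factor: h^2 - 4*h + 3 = (h - 1)*(h - 3)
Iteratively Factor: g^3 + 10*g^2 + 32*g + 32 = (g + 4)*(g^2 + 6*g + 8) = (g + 2)*(g + 4)*(g + 4)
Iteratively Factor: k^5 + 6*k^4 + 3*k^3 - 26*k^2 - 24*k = (k + 4)*(k^4 + 2*k^3 - 5*k^2 - 6*k) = k*(k + 4)*(k^3 + 2*k^2 - 5*k - 6) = k*(k - 2)*(k + 4)*(k^2 + 4*k + 3) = k*(k - 2)*(k + 3)*(k + 4)*(k + 1)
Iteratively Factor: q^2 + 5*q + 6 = (q + 2)*(q + 3)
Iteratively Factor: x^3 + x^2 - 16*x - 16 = (x - 4)*(x^2 + 5*x + 4) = (x - 4)*(x + 4)*(x + 1)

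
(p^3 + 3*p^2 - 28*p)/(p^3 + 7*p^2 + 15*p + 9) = p*(p^2 + 3*p - 28)/(p^3 + 7*p^2 + 15*p + 9)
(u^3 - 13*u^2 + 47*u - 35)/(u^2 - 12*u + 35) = u - 1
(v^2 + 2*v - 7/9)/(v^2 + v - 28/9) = (3*v - 1)/(3*v - 4)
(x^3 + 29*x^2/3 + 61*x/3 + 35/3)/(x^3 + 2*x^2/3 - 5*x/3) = (x^2 + 8*x + 7)/(x*(x - 1))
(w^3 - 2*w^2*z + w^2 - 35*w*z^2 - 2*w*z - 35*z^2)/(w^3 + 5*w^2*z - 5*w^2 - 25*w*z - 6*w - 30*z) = (w - 7*z)/(w - 6)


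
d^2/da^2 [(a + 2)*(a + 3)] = 2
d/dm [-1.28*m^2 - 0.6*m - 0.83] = -2.56*m - 0.6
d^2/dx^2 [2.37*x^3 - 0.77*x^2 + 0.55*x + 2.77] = 14.22*x - 1.54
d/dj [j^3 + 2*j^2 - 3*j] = 3*j^2 + 4*j - 3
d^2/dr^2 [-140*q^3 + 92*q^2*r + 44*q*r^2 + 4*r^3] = 88*q + 24*r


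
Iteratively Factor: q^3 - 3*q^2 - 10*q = (q - 5)*(q^2 + 2*q) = (q - 5)*(q + 2)*(q)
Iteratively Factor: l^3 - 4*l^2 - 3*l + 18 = (l - 3)*(l^2 - l - 6) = (l - 3)*(l + 2)*(l - 3)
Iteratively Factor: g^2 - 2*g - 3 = (g - 3)*(g + 1)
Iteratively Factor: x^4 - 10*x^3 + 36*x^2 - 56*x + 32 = (x - 4)*(x^3 - 6*x^2 + 12*x - 8) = (x - 4)*(x - 2)*(x^2 - 4*x + 4) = (x - 4)*(x - 2)^2*(x - 2)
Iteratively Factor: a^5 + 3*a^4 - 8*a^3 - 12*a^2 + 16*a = (a + 4)*(a^4 - a^3 - 4*a^2 + 4*a) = (a - 2)*(a + 4)*(a^3 + a^2 - 2*a) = (a - 2)*(a - 1)*(a + 4)*(a^2 + 2*a) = (a - 2)*(a - 1)*(a + 2)*(a + 4)*(a)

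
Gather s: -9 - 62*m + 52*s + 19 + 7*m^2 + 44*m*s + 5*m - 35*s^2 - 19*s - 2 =7*m^2 - 57*m - 35*s^2 + s*(44*m + 33) + 8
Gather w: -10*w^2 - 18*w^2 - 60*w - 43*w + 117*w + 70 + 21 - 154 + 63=-28*w^2 + 14*w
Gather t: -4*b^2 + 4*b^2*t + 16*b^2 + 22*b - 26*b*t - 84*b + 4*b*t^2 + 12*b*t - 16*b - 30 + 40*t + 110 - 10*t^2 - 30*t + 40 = 12*b^2 - 78*b + t^2*(4*b - 10) + t*(4*b^2 - 14*b + 10) + 120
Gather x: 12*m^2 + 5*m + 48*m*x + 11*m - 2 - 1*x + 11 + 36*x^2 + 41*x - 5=12*m^2 + 16*m + 36*x^2 + x*(48*m + 40) + 4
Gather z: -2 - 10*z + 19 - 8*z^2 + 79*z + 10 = -8*z^2 + 69*z + 27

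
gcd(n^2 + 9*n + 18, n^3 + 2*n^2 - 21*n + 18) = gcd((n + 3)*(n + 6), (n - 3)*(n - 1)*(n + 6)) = n + 6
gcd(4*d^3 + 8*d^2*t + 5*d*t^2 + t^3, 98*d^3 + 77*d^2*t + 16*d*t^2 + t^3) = 2*d + t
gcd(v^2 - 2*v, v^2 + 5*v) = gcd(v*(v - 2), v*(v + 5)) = v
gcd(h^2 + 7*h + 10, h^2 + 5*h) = h + 5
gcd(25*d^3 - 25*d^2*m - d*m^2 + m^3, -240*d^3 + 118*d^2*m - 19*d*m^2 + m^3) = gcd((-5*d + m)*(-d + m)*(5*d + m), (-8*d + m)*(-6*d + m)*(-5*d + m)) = 5*d - m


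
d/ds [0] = 0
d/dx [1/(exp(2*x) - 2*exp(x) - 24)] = 2*(1 - exp(x))*exp(x)/(-exp(2*x) + 2*exp(x) + 24)^2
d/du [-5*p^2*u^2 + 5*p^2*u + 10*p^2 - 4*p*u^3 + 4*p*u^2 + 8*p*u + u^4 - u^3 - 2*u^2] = -10*p^2*u + 5*p^2 - 12*p*u^2 + 8*p*u + 8*p + 4*u^3 - 3*u^2 - 4*u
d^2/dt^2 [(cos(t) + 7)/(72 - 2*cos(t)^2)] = (-8*(cos(t) + 7)*sin(t)^2*cos(t)^2 + (cos(t)^2 - 36)^2*cos(t) - 2*(cos(t)^2 - 36)*(7*cos(2*t) + cos(3*t)))/(2*(cos(t)^2 - 36)^3)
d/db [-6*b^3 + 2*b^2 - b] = -18*b^2 + 4*b - 1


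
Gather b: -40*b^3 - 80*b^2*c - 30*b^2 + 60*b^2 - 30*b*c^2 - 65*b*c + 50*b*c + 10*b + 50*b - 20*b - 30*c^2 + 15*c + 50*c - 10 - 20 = -40*b^3 + b^2*(30 - 80*c) + b*(-30*c^2 - 15*c + 40) - 30*c^2 + 65*c - 30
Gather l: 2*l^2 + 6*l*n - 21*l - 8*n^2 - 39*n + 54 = 2*l^2 + l*(6*n - 21) - 8*n^2 - 39*n + 54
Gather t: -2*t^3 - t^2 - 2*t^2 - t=-2*t^3 - 3*t^2 - t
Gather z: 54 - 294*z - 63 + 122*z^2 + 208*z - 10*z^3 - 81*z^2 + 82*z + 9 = -10*z^3 + 41*z^2 - 4*z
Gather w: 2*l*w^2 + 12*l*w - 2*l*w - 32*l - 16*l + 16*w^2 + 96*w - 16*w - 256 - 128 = -48*l + w^2*(2*l + 16) + w*(10*l + 80) - 384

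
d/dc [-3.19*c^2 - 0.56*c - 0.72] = -6.38*c - 0.56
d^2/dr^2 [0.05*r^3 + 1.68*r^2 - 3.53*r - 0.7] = 0.3*r + 3.36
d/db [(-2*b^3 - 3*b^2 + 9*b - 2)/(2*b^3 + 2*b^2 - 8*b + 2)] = (b^4 - 2*b^3 + 3*b^2 - 2*b + 1)/(2*(b^6 + 2*b^5 - 7*b^4 - 6*b^3 + 18*b^2 - 8*b + 1))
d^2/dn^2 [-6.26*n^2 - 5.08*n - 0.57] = -12.5200000000000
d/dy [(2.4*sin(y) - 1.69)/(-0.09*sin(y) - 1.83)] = -4.5441*cos(y)/(0.09*sin(y) + 1.83)^2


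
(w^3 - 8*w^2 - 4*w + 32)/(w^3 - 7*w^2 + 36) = (w^2 - 10*w + 16)/(w^2 - 9*w + 18)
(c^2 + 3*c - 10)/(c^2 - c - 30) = (c - 2)/(c - 6)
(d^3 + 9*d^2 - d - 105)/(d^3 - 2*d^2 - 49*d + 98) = (d^2 + 2*d - 15)/(d^2 - 9*d + 14)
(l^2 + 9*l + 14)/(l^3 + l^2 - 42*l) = (l + 2)/(l*(l - 6))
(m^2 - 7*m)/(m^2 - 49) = m/(m + 7)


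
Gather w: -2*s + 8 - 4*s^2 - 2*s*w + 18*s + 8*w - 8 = -4*s^2 + 16*s + w*(8 - 2*s)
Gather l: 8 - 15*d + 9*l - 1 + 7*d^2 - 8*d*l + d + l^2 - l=7*d^2 - 14*d + l^2 + l*(8 - 8*d) + 7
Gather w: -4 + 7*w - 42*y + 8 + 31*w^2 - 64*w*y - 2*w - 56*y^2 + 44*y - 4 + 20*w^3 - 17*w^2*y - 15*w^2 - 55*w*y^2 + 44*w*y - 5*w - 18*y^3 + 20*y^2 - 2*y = 20*w^3 + w^2*(16 - 17*y) + w*(-55*y^2 - 20*y) - 18*y^3 - 36*y^2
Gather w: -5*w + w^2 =w^2 - 5*w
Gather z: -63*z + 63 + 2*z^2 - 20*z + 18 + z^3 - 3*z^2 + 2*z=z^3 - z^2 - 81*z + 81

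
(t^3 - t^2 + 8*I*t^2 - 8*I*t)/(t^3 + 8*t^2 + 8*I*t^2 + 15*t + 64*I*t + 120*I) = t*(t - 1)/(t^2 + 8*t + 15)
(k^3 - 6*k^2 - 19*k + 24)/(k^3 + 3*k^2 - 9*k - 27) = (k^2 - 9*k + 8)/(k^2 - 9)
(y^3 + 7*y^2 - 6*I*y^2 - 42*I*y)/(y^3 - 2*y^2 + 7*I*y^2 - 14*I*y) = (y^2 + y*(7 - 6*I) - 42*I)/(y^2 + y*(-2 + 7*I) - 14*I)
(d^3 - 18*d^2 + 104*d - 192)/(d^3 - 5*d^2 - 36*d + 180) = (d^2 - 12*d + 32)/(d^2 + d - 30)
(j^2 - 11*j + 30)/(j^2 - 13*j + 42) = (j - 5)/(j - 7)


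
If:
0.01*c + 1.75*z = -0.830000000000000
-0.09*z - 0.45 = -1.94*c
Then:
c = 0.21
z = -0.48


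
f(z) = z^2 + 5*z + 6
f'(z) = 2*z + 5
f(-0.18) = 5.13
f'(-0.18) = 4.64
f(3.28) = 33.16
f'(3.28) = 11.56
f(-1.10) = 1.71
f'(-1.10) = 2.80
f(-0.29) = 4.63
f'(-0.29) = 4.42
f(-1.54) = 0.67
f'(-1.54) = 1.92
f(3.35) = 33.97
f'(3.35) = 11.70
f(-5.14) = 6.72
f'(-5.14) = -5.28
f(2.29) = 22.69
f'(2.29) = 9.58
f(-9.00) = 42.00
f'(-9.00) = -13.00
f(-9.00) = 42.00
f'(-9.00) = -13.00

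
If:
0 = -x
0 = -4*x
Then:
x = 0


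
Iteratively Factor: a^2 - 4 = (a - 2)*(a + 2)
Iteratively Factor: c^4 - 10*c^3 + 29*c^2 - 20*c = (c - 4)*(c^3 - 6*c^2 + 5*c) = (c - 5)*(c - 4)*(c^2 - c) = c*(c - 5)*(c - 4)*(c - 1)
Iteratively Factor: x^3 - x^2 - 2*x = (x - 2)*(x^2 + x) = x*(x - 2)*(x + 1)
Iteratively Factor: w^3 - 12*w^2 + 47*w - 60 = (w - 3)*(w^2 - 9*w + 20) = (w - 4)*(w - 3)*(w - 5)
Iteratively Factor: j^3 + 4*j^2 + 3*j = (j + 1)*(j^2 + 3*j) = (j + 1)*(j + 3)*(j)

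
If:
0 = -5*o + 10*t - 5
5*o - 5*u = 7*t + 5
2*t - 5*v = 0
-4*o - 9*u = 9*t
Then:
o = 27/28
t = 55/56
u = -79/56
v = 11/28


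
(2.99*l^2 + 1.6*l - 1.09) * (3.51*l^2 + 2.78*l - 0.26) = 10.4949*l^4 + 13.9282*l^3 - 0.1553*l^2 - 3.4462*l + 0.2834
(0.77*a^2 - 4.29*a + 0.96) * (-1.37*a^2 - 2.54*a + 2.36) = -1.0549*a^4 + 3.9215*a^3 + 11.3986*a^2 - 12.5628*a + 2.2656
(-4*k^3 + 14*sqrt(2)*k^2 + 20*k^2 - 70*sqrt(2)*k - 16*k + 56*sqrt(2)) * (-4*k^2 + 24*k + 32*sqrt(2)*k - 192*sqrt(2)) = 16*k^5 - 184*sqrt(2)*k^4 - 176*k^4 + 1440*k^3 + 2024*sqrt(2)*k^3 - 10240*k^2 - 6256*sqrt(2)*k^2 + 4416*sqrt(2)*k + 30464*k - 21504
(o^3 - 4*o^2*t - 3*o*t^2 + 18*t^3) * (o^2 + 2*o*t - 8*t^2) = o^5 - 2*o^4*t - 19*o^3*t^2 + 44*o^2*t^3 + 60*o*t^4 - 144*t^5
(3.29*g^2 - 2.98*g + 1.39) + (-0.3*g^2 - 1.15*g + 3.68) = 2.99*g^2 - 4.13*g + 5.07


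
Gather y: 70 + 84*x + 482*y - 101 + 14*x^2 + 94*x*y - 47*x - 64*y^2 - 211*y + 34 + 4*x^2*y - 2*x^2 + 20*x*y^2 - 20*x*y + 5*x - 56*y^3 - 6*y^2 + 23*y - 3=12*x^2 + 42*x - 56*y^3 + y^2*(20*x - 70) + y*(4*x^2 + 74*x + 294)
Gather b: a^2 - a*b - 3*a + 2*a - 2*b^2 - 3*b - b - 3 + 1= a^2 - a - 2*b^2 + b*(-a - 4) - 2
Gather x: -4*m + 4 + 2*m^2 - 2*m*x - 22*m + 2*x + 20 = 2*m^2 - 26*m + x*(2 - 2*m) + 24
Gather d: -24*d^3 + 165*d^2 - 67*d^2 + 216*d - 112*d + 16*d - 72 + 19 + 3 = -24*d^3 + 98*d^2 + 120*d - 50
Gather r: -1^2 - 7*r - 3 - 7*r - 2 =-14*r - 6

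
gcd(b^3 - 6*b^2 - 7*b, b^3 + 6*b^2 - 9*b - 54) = 1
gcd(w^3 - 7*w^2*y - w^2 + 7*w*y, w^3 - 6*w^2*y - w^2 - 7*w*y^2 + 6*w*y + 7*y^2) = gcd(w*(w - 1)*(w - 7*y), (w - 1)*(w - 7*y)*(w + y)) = -w^2 + 7*w*y + w - 7*y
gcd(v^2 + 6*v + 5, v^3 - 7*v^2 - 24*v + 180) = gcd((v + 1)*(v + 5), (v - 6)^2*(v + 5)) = v + 5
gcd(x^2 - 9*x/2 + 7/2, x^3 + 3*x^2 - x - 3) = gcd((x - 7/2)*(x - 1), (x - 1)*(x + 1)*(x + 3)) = x - 1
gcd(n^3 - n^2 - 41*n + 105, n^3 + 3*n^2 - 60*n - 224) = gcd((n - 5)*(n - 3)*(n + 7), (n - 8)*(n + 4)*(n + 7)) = n + 7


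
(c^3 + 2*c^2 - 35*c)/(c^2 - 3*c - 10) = c*(c + 7)/(c + 2)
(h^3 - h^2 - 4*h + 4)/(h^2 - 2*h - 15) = (-h^3 + h^2 + 4*h - 4)/(-h^2 + 2*h + 15)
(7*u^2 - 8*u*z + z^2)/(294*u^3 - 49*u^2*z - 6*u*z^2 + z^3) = (-u + z)/(-42*u^2 + u*z + z^2)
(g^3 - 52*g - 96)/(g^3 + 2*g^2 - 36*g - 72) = (g - 8)/(g - 6)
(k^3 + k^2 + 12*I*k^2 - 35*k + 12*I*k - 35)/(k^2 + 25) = (k^2 + k*(1 + 7*I) + 7*I)/(k - 5*I)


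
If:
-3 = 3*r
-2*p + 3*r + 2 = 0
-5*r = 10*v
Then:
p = -1/2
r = -1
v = 1/2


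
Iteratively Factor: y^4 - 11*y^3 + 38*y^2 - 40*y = (y - 5)*(y^3 - 6*y^2 + 8*y) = y*(y - 5)*(y^2 - 6*y + 8) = y*(y - 5)*(y - 4)*(y - 2)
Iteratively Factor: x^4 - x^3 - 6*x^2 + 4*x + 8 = (x - 2)*(x^3 + x^2 - 4*x - 4) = (x - 2)*(x + 2)*(x^2 - x - 2) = (x - 2)*(x + 1)*(x + 2)*(x - 2)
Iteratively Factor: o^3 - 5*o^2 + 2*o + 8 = (o - 2)*(o^2 - 3*o - 4) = (o - 2)*(o + 1)*(o - 4)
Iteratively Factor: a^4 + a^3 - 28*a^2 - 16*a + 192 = (a + 4)*(a^3 - 3*a^2 - 16*a + 48) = (a - 4)*(a + 4)*(a^2 + a - 12) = (a - 4)*(a - 3)*(a + 4)*(a + 4)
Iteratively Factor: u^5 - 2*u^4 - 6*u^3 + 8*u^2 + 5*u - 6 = (u + 2)*(u^4 - 4*u^3 + 2*u^2 + 4*u - 3) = (u + 1)*(u + 2)*(u^3 - 5*u^2 + 7*u - 3) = (u - 1)*(u + 1)*(u + 2)*(u^2 - 4*u + 3) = (u - 3)*(u - 1)*(u + 1)*(u + 2)*(u - 1)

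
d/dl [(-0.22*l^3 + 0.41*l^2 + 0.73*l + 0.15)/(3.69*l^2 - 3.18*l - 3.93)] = (-0.8118*l^4 + 1.3992*l^3 - 1.4037*l^2 - 4.3296*l - 2.3919)/(13.6161*l^4 - 23.4684*l^3 - 18.891*l^2 + 24.9948*l + 15.4449)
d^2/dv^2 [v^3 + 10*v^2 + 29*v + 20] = 6*v + 20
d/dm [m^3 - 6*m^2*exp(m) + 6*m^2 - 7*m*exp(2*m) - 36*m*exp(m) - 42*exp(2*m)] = -6*m^2*exp(m) + 3*m^2 - 14*m*exp(2*m) - 48*m*exp(m) + 12*m - 91*exp(2*m) - 36*exp(m)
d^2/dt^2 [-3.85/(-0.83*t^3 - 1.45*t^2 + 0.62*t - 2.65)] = (-(19.173*t + 11.165)*(0.83*t^3 + 1.45*t^2 - 0.62*t + 2.65) + 3.85*(2.49*t^2 + 2.9*t - 0.62)*(4.98*t^2 + 5.8*t - 1.24))/(0.83*t^3 + 1.45*t^2 - 0.62*t + 2.65)^3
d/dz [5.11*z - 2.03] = 5.11000000000000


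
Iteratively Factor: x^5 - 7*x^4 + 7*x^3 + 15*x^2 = (x)*(x^4 - 7*x^3 + 7*x^2 + 15*x) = x*(x - 5)*(x^3 - 2*x^2 - 3*x) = x*(x - 5)*(x - 3)*(x^2 + x) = x*(x - 5)*(x - 3)*(x + 1)*(x)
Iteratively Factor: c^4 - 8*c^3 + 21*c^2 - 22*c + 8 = (c - 2)*(c^3 - 6*c^2 + 9*c - 4) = (c - 2)*(c - 1)*(c^2 - 5*c + 4) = (c - 4)*(c - 2)*(c - 1)*(c - 1)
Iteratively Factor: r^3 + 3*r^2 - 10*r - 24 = (r - 3)*(r^2 + 6*r + 8) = (r - 3)*(r + 4)*(r + 2)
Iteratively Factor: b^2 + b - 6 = (b + 3)*(b - 2)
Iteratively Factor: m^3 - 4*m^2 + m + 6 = (m - 3)*(m^2 - m - 2) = (m - 3)*(m + 1)*(m - 2)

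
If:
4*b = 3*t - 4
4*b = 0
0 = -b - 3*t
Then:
No Solution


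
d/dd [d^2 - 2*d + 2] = 2*d - 2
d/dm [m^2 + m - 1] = 2*m + 1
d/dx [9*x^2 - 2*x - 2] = 18*x - 2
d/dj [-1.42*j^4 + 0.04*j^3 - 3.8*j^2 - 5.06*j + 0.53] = -5.68*j^3 + 0.12*j^2 - 7.6*j - 5.06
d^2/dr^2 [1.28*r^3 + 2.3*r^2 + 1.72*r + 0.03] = 7.68*r + 4.6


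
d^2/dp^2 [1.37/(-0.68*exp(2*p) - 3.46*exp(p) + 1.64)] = (-1.37*(1.36*exp(p) + 3.46)*(2.72*exp(p) + 6.92)*exp(p) + (3.7264*exp(p) + 4.7402)*(0.68*exp(2*p) + 3.46*exp(p) - 1.64))*exp(p)/(0.68*exp(2*p) + 3.46*exp(p) - 1.64)^3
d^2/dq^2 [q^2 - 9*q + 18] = 2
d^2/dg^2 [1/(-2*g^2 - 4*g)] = (g*(g + 2) - 4*(g + 1)^2)/(g^3*(g + 2)^3)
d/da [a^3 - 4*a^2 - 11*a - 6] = 3*a^2 - 8*a - 11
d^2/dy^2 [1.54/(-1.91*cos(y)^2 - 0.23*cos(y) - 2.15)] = (22.472296*(1 - cos(y)^2)^2 + 2.029566*cos(y)^3 - 13.978426*cos(y)^2 - 4.820662*cos(y) - 9.987208)/(1.91*cos(y)^2 + 0.23*cos(y) + 2.15)^3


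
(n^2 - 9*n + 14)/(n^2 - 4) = (n - 7)/(n + 2)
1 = 1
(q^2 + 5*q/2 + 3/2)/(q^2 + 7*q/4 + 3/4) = 2*(2*q + 3)/(4*q + 3)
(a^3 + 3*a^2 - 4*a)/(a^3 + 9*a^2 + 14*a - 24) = a/(a + 6)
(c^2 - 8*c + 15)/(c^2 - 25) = (c - 3)/(c + 5)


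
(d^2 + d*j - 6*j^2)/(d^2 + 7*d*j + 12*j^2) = (d - 2*j)/(d + 4*j)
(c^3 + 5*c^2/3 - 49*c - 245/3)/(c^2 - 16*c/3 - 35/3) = c + 7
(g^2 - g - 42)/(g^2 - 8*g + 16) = (g^2 - g - 42)/(g^2 - 8*g + 16)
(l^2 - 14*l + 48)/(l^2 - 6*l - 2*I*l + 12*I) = (l - 8)/(l - 2*I)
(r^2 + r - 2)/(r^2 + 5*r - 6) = (r + 2)/(r + 6)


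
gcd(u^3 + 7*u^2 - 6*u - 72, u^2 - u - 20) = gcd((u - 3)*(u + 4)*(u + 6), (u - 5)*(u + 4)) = u + 4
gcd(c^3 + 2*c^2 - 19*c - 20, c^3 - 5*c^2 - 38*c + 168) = c - 4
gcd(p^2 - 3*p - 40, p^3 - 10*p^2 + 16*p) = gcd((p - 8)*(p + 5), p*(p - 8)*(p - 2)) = p - 8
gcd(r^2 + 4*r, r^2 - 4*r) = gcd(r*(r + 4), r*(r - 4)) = r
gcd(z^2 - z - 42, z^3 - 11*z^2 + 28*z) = z - 7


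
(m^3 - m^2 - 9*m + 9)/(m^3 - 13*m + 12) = (m + 3)/(m + 4)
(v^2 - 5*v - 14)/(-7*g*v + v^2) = (-v^2 + 5*v + 14)/(v*(7*g - v))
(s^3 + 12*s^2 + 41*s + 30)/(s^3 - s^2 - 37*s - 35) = (s + 6)/(s - 7)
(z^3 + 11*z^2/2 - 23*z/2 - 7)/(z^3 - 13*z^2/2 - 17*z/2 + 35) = (2*z^2 + 15*z + 7)/(2*z^2 - 9*z - 35)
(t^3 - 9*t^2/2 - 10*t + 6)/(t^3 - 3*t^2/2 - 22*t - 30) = (2*t - 1)/(2*t + 5)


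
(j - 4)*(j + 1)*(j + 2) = j^3 - j^2 - 10*j - 8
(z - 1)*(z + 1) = z^2 - 1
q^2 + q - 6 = (q - 2)*(q + 3)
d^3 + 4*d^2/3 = d^2*(d + 4/3)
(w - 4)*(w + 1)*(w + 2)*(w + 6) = w^4 + 5*w^3 - 16*w^2 - 68*w - 48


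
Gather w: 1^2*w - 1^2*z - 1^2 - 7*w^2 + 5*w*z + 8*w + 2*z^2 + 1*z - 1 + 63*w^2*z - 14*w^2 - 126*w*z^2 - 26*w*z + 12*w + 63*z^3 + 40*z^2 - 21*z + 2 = w^2*(63*z - 21) + w*(-126*z^2 - 21*z + 21) + 63*z^3 + 42*z^2 - 21*z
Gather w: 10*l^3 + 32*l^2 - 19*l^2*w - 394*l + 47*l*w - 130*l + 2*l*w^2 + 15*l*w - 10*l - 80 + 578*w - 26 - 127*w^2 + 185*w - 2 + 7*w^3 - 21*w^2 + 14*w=10*l^3 + 32*l^2 - 534*l + 7*w^3 + w^2*(2*l - 148) + w*(-19*l^2 + 62*l + 777) - 108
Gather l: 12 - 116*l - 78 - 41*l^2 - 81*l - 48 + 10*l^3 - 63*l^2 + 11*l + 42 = 10*l^3 - 104*l^2 - 186*l - 72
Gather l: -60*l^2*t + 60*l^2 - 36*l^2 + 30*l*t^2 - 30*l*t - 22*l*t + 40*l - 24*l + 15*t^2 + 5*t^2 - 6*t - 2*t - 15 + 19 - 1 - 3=l^2*(24 - 60*t) + l*(30*t^2 - 52*t + 16) + 20*t^2 - 8*t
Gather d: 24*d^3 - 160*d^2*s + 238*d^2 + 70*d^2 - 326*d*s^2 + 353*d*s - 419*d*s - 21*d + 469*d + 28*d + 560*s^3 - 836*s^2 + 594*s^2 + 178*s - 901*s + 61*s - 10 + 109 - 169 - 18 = 24*d^3 + d^2*(308 - 160*s) + d*(-326*s^2 - 66*s + 476) + 560*s^3 - 242*s^2 - 662*s - 88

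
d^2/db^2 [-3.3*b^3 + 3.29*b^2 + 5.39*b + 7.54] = 6.58 - 19.8*b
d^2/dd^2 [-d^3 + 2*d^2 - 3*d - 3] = 4 - 6*d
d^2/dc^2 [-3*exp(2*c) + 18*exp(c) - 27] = (18 - 12*exp(c))*exp(c)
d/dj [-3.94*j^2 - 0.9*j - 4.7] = -7.88*j - 0.9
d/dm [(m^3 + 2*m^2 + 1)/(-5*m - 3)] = (-10*m^3 - 19*m^2 - 12*m + 5)/(25*m^2 + 30*m + 9)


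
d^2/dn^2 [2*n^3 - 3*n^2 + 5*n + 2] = 12*n - 6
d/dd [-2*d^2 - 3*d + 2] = -4*d - 3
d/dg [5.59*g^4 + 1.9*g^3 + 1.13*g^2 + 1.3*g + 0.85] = 22.36*g^3 + 5.7*g^2 + 2.26*g + 1.3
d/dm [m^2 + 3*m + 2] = 2*m + 3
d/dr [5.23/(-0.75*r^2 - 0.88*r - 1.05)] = (7.845*r + 4.6024)/(0.75*r^2 + 0.88*r + 1.05)^2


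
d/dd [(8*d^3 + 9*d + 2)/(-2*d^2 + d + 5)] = (-16*d^4 + 16*d^3 + 138*d^2 + 8*d + 43)/(4*d^4 - 4*d^3 - 19*d^2 + 10*d + 25)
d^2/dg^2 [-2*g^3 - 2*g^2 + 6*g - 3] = -12*g - 4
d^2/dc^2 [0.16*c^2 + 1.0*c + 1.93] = 0.320000000000000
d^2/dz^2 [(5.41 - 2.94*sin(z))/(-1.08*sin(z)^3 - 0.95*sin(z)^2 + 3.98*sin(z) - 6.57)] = (-13.716864*sin(z)^7 + 47.742696*sin(z)^6 + 28.430022*sin(z)^5 + 175.475056*sin(z)^4 - 354.979602*sin(z)^3 - 266.348234*sin(z)^2 + 257.513496*sin(z) + 49.89367)/(1.259712*sin(z)^9 + 3.32424*sin(z)^8 - 11.002716*sin(z)^7 - 0.653760999999996*sin(z)^6 + 80.991966*sin(z)^5 - 106.509513*sin(z)^4 - 72.237536*sin(z)^3 + 435.234249*sin(z)^2 - 515.388906*sin(z) + 283.593393)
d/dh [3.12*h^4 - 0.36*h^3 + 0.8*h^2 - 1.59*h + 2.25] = 12.48*h^3 - 1.08*h^2 + 1.6*h - 1.59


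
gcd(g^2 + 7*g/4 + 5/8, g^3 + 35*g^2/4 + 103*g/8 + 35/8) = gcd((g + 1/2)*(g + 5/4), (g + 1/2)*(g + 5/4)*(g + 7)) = g^2 + 7*g/4 + 5/8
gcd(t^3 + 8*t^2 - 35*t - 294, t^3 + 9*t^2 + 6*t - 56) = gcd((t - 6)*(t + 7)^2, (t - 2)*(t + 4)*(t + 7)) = t + 7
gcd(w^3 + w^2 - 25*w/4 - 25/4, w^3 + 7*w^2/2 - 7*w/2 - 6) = w + 1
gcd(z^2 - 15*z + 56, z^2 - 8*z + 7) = z - 7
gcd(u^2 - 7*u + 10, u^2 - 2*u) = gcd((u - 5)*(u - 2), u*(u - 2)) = u - 2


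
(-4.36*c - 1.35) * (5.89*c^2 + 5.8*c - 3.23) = -25.6804*c^3 - 33.2395*c^2 + 6.2528*c + 4.3605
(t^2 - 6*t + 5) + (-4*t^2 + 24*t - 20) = -3*t^2 + 18*t - 15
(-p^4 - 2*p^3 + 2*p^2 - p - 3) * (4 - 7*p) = 7*p^5 + 10*p^4 - 22*p^3 + 15*p^2 + 17*p - 12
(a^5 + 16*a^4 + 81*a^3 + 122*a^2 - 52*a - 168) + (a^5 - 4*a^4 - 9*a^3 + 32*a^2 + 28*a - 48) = 2*a^5 + 12*a^4 + 72*a^3 + 154*a^2 - 24*a - 216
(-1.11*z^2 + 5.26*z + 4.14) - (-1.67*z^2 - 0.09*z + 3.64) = 0.56*z^2 + 5.35*z + 0.5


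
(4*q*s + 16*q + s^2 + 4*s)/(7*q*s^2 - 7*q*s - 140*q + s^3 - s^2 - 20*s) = (4*q + s)/(7*q*s - 35*q + s^2 - 5*s)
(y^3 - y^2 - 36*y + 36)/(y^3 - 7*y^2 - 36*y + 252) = (y - 1)/(y - 7)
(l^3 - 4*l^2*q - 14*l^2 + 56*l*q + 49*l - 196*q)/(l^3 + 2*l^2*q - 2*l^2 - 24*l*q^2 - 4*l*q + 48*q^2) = (l^2 - 14*l + 49)/(l^2 + 6*l*q - 2*l - 12*q)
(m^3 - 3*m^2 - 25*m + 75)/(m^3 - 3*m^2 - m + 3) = (m^2 - 25)/(m^2 - 1)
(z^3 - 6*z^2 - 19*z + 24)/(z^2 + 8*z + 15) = (z^2 - 9*z + 8)/(z + 5)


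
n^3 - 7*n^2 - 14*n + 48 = (n - 8)*(n - 2)*(n + 3)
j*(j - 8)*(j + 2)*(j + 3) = j^4 - 3*j^3 - 34*j^2 - 48*j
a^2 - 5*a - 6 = (a - 6)*(a + 1)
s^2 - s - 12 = (s - 4)*(s + 3)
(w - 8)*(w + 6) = w^2 - 2*w - 48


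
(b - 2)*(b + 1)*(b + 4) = b^3 + 3*b^2 - 6*b - 8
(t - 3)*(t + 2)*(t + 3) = t^3 + 2*t^2 - 9*t - 18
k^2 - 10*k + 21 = (k - 7)*(k - 3)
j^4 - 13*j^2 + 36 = (j - 3)*(j - 2)*(j + 2)*(j + 3)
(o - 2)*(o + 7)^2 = o^3 + 12*o^2 + 21*o - 98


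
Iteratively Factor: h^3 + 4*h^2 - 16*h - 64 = (h - 4)*(h^2 + 8*h + 16) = (h - 4)*(h + 4)*(h + 4)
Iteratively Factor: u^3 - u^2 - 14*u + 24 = (u - 3)*(u^2 + 2*u - 8) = (u - 3)*(u + 4)*(u - 2)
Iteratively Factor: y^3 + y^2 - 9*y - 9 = (y + 3)*(y^2 - 2*y - 3) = (y + 1)*(y + 3)*(y - 3)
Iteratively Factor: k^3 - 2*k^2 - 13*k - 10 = (k - 5)*(k^2 + 3*k + 2) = (k - 5)*(k + 2)*(k + 1)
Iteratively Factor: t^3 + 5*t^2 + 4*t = (t + 1)*(t^2 + 4*t) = (t + 1)*(t + 4)*(t)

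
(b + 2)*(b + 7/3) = b^2 + 13*b/3 + 14/3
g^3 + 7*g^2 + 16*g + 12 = (g + 2)^2*(g + 3)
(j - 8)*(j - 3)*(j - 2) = j^3 - 13*j^2 + 46*j - 48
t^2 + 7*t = t*(t + 7)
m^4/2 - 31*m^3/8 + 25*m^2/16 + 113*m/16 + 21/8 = (m/2 + 1/4)*(m - 7)*(m - 2)*(m + 3/4)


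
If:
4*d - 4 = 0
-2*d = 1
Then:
No Solution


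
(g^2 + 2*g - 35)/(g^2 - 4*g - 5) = (g + 7)/(g + 1)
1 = 1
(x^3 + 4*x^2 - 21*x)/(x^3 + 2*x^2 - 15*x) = (x + 7)/(x + 5)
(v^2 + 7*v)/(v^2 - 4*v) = (v + 7)/(v - 4)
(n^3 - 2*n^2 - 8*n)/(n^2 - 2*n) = (n^2 - 2*n - 8)/(n - 2)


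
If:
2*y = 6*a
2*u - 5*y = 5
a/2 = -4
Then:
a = -8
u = -115/2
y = -24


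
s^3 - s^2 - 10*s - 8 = (s - 4)*(s + 1)*(s + 2)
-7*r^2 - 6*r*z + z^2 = (-7*r + z)*(r + z)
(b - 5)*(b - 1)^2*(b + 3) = b^4 - 4*b^3 - 10*b^2 + 28*b - 15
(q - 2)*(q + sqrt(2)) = q^2 - 2*q + sqrt(2)*q - 2*sqrt(2)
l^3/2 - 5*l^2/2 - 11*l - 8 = (l/2 + 1)*(l - 8)*(l + 1)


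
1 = 1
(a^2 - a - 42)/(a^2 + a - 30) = (a - 7)/(a - 5)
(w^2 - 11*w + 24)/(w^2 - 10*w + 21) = (w - 8)/(w - 7)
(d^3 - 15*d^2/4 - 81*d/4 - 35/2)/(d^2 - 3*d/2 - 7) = (4*d^2 - 23*d - 35)/(2*(2*d - 7))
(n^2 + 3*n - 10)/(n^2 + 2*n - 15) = (n - 2)/(n - 3)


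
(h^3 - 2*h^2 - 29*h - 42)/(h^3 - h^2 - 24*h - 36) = (h - 7)/(h - 6)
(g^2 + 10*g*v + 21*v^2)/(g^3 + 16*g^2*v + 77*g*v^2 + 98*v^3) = (g + 3*v)/(g^2 + 9*g*v + 14*v^2)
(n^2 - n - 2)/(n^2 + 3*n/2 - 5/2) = 2*(n^2 - n - 2)/(2*n^2 + 3*n - 5)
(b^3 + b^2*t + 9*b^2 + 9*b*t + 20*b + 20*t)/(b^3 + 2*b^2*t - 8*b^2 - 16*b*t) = (b^3 + b^2*t + 9*b^2 + 9*b*t + 20*b + 20*t)/(b*(b^2 + 2*b*t - 8*b - 16*t))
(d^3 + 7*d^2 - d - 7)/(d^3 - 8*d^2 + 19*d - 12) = (d^2 + 8*d + 7)/(d^2 - 7*d + 12)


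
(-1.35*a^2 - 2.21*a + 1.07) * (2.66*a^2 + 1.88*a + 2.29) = -3.591*a^4 - 8.4166*a^3 - 4.4001*a^2 - 3.0493*a + 2.4503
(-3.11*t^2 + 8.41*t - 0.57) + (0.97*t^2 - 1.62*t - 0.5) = -2.14*t^2 + 6.79*t - 1.07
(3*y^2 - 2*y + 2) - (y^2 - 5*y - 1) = 2*y^2 + 3*y + 3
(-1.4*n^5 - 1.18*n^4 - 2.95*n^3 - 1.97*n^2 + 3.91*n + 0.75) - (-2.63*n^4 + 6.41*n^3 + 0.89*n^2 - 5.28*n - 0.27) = -1.4*n^5 + 1.45*n^4 - 9.36*n^3 - 2.86*n^2 + 9.19*n + 1.02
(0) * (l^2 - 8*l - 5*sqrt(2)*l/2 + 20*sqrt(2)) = 0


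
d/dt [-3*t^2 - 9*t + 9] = -6*t - 9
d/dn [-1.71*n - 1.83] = -1.71000000000000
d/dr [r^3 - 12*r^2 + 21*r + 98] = 3*r^2 - 24*r + 21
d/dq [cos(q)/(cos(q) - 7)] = 7*sin(q)/(cos(q) - 7)^2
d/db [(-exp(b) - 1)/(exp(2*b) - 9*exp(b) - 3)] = ((exp(b) + 1)*(2*exp(b) - 9) - exp(2*b) + 9*exp(b) + 3)*exp(b)/(-exp(2*b) + 9*exp(b) + 3)^2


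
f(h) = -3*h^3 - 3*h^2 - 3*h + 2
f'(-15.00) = -1938.00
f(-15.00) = 9497.00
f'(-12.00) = -1227.00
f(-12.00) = 4790.00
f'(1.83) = -44.12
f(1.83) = -31.92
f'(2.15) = -57.50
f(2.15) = -48.13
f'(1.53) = -33.25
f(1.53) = -20.36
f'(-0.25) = -2.06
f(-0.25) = 2.61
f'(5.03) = -260.89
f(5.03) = -470.78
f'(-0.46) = -2.14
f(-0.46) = 3.04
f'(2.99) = -101.40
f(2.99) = -113.98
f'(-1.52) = -14.67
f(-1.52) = 10.16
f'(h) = -9*h^2 - 6*h - 3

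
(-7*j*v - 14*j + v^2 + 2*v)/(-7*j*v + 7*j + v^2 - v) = (v + 2)/(v - 1)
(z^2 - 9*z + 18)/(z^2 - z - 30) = (z - 3)/(z + 5)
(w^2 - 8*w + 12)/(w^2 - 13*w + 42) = (w - 2)/(w - 7)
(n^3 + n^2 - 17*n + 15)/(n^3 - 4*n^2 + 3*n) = (n + 5)/n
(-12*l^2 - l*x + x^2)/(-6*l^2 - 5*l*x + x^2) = (12*l^2 + l*x - x^2)/(6*l^2 + 5*l*x - x^2)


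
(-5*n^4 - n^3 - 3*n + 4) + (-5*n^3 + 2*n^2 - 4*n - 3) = -5*n^4 - 6*n^3 + 2*n^2 - 7*n + 1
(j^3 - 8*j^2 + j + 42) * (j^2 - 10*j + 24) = j^5 - 18*j^4 + 105*j^3 - 160*j^2 - 396*j + 1008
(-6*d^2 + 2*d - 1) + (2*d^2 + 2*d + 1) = -4*d^2 + 4*d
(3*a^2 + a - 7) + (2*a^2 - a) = 5*a^2 - 7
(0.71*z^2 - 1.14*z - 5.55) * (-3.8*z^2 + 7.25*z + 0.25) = -2.698*z^4 + 9.4795*z^3 + 13.0025*z^2 - 40.5225*z - 1.3875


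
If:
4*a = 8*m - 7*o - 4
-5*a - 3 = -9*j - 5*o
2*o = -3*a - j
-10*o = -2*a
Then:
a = -15/173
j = 51/173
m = 611/1384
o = -3/173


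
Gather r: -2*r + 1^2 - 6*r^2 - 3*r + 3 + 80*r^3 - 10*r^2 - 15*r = 80*r^3 - 16*r^2 - 20*r + 4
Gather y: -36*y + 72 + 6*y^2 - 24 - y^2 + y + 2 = 5*y^2 - 35*y + 50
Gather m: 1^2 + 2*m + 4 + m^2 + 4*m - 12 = m^2 + 6*m - 7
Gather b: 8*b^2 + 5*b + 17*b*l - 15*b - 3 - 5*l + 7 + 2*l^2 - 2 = 8*b^2 + b*(17*l - 10) + 2*l^2 - 5*l + 2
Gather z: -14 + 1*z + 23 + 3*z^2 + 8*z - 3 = 3*z^2 + 9*z + 6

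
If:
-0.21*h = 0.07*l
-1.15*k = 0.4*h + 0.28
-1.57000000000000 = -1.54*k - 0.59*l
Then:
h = -0.84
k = 0.05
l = 2.53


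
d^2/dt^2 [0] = 0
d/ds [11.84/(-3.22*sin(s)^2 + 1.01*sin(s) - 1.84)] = (76.2496*sin(s) - 11.9584)*cos(s)/(3.22*sin(s)^2 - 1.01*sin(s) + 1.84)^2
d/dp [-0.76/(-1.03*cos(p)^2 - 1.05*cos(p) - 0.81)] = (1.5656*cos(p) + 0.798)*sin(p)/(1.03*cos(p)^2 + 1.05*cos(p) + 0.81)^2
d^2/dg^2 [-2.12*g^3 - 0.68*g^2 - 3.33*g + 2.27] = -12.72*g - 1.36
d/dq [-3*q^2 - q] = -6*q - 1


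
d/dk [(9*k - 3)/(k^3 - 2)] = 9*(-2*k^3 + k^2 - 2)/(k^6 - 4*k^3 + 4)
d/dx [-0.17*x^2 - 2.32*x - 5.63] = -0.34*x - 2.32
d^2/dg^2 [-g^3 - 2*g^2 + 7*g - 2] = -6*g - 4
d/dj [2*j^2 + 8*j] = 4*j + 8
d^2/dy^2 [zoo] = 0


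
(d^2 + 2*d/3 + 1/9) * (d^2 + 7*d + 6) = d^4 + 23*d^3/3 + 97*d^2/9 + 43*d/9 + 2/3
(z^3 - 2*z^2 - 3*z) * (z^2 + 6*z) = z^5 + 4*z^4 - 15*z^3 - 18*z^2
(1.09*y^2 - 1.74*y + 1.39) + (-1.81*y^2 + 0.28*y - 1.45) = -0.72*y^2 - 1.46*y - 0.0600000000000001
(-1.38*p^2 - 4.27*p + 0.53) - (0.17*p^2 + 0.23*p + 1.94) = -1.55*p^2 - 4.5*p - 1.41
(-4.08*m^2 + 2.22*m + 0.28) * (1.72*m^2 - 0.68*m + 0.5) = -7.0176*m^4 + 6.5928*m^3 - 3.068*m^2 + 0.9196*m + 0.14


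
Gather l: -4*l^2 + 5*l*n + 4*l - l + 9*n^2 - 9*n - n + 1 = -4*l^2 + l*(5*n + 3) + 9*n^2 - 10*n + 1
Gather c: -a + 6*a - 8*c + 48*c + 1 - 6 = 5*a + 40*c - 5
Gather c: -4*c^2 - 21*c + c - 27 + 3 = -4*c^2 - 20*c - 24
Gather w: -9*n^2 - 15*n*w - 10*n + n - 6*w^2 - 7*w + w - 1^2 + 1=-9*n^2 - 9*n - 6*w^2 + w*(-15*n - 6)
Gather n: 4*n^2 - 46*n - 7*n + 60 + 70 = 4*n^2 - 53*n + 130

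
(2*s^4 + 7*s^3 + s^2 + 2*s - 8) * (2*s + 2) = 4*s^5 + 18*s^4 + 16*s^3 + 6*s^2 - 12*s - 16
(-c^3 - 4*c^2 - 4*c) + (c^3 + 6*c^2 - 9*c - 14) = 2*c^2 - 13*c - 14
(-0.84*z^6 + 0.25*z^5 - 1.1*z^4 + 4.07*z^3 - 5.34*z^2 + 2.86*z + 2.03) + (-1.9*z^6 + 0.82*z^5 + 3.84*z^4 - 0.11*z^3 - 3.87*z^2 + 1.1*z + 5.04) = -2.74*z^6 + 1.07*z^5 + 2.74*z^4 + 3.96*z^3 - 9.21*z^2 + 3.96*z + 7.07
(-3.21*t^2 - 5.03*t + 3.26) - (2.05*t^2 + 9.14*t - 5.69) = -5.26*t^2 - 14.17*t + 8.95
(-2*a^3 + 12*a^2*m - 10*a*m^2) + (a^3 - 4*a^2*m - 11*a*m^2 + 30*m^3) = -a^3 + 8*a^2*m - 21*a*m^2 + 30*m^3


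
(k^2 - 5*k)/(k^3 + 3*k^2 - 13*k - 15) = k*(k - 5)/(k^3 + 3*k^2 - 13*k - 15)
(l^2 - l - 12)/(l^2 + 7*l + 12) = (l - 4)/(l + 4)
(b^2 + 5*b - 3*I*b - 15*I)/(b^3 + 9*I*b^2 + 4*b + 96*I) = (b + 5)/(b^2 + 12*I*b - 32)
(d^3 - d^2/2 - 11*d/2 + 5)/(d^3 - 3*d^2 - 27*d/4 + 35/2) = 2*(d - 1)/(2*d - 7)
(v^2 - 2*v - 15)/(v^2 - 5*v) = (v + 3)/v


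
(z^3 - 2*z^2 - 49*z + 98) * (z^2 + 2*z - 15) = z^5 - 68*z^3 + 30*z^2 + 931*z - 1470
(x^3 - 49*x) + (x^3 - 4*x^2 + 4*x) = 2*x^3 - 4*x^2 - 45*x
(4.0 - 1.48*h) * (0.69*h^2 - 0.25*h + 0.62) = -1.0212*h^3 + 3.13*h^2 - 1.9176*h + 2.48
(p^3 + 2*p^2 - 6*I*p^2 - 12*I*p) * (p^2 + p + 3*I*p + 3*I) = p^5 + 3*p^4 - 3*I*p^4 + 20*p^3 - 9*I*p^3 + 54*p^2 - 6*I*p^2 + 36*p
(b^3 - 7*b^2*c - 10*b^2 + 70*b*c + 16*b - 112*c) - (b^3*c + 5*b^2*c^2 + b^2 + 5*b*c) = -b^3*c + b^3 - 5*b^2*c^2 - 7*b^2*c - 11*b^2 + 65*b*c + 16*b - 112*c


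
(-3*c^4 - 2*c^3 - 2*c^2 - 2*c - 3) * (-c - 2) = 3*c^5 + 8*c^4 + 6*c^3 + 6*c^2 + 7*c + 6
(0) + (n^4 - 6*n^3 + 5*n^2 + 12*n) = n^4 - 6*n^3 + 5*n^2 + 12*n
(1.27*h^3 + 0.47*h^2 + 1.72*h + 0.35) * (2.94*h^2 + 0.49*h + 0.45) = 3.7338*h^5 + 2.0041*h^4 + 5.8586*h^3 + 2.0833*h^2 + 0.9455*h + 0.1575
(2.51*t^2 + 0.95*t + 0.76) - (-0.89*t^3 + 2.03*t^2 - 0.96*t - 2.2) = 0.89*t^3 + 0.48*t^2 + 1.91*t + 2.96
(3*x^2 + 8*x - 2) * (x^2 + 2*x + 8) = 3*x^4 + 14*x^3 + 38*x^2 + 60*x - 16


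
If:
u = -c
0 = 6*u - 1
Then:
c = -1/6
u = 1/6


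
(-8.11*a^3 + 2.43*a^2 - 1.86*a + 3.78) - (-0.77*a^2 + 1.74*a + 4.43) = -8.11*a^3 + 3.2*a^2 - 3.6*a - 0.65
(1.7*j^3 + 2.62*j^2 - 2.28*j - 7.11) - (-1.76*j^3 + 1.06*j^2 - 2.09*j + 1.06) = 3.46*j^3 + 1.56*j^2 - 0.19*j - 8.17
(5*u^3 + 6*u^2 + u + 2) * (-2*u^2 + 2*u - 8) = -10*u^5 - 2*u^4 - 30*u^3 - 50*u^2 - 4*u - 16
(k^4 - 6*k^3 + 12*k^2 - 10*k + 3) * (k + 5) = k^5 - k^4 - 18*k^3 + 50*k^2 - 47*k + 15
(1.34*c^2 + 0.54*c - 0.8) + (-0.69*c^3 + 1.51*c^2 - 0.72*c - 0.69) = -0.69*c^3 + 2.85*c^2 - 0.18*c - 1.49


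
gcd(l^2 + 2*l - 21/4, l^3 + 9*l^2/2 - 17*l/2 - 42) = l + 7/2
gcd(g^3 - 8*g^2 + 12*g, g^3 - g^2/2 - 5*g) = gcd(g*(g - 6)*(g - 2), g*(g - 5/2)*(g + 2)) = g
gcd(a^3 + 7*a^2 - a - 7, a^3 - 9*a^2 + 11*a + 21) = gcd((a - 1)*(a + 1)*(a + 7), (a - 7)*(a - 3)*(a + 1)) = a + 1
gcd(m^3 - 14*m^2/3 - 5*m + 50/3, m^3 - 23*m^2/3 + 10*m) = m - 5/3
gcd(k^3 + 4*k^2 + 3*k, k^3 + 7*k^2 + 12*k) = k^2 + 3*k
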